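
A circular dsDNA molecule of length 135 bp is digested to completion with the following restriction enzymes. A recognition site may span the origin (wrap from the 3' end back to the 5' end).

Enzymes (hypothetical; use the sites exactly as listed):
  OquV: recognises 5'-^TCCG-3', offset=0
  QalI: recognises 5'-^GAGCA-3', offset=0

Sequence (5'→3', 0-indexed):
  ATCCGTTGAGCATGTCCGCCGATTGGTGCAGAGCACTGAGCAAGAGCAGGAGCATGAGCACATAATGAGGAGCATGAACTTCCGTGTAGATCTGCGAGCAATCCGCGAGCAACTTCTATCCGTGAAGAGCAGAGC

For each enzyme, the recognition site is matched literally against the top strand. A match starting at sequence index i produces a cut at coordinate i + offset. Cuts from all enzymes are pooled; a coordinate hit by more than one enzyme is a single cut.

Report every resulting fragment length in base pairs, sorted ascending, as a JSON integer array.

Scan for sites:
  OquV (TCCG, off=0): starts [1, 14, 80, 101, 118] → cuts [1, 14, 80, 101, 118]
  QalI (GAGCA, off=0): starts [7, 30, 37, 43, 49, 55, 69, 95, 106, 126, 131] → cuts [7, 30, 37, 43, 49, 55, 69, 95, 106, 126, 131]

All cut coordinates (distinct, sorted): [1, 7, 14, 30, 37, 43, 49, 55, 69, 80, 95, 101, 106, 118, 126, 131]

Fragments:
  1→7: 6 bp
  7→14: 7 bp
  14→30: 16 bp
  30→37: 7 bp
  37→43: 6 bp
  43→49: 6 bp
  49→55: 6 bp
  55→69: 14 bp
  69→80: 11 bp
  80→95: 15 bp
  95→101: 6 bp
  101→106: 5 bp
  106→118: 12 bp
  118→126: 8 bp
  126→131: 5 bp
  131→1 (wrap): 135-131+1 = 5 bp

[5,5,5,6,6,6,6,6,7,7,8,11,12,14,15,16]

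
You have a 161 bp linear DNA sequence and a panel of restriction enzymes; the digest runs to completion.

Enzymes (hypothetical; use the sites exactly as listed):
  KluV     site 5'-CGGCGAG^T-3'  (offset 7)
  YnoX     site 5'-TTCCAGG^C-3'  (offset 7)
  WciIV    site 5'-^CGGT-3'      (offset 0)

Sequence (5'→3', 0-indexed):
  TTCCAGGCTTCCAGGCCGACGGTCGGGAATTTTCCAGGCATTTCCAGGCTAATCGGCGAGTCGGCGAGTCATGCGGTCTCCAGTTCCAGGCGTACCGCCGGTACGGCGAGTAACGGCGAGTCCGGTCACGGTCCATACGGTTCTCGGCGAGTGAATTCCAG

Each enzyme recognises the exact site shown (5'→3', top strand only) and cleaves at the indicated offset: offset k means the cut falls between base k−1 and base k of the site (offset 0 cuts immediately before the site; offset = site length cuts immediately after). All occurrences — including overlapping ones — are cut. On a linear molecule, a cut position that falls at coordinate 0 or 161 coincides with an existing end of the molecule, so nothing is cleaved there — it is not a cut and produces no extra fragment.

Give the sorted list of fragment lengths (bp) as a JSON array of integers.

[2,4,5,6,7,8,8,8,9,10,10,10,12,12,14,17,19]

Site scan:
  KluV (CGGCGAGT, off=7): starts [53, 61, 103, 113, 144] → cuts [60, 68, 110, 120, 151]
  YnoX (TTCCAGGC, off=7): starts [0, 8, 31, 41, 83] → cuts [7, 15, 38, 48, 90]
  WciIV (CGGT, off=0): starts [19, 73, 98, 122, 128, 137] → cuts [19, 73, 98, 122, 128, 137]

Pooled cuts: [7, 15, 19, 38, 48, 60, 68, 73, 90, 98, 110, 120, 122, 128, 137, 151]

Fragments:
  [0,7): 7 bp
  [7,15): 8 bp
  [15,19): 4 bp
  [19,38): 19 bp
  [38,48): 10 bp
  [48,60): 12 bp
  [60,68): 8 bp
  [68,73): 5 bp
  [73,90): 17 bp
  [90,98): 8 bp
  [98,110): 12 bp
  [110,120): 10 bp
  [120,122): 2 bp
  [122,128): 6 bp
  [128,137): 9 bp
  [137,151): 14 bp
  [151,161): 10 bp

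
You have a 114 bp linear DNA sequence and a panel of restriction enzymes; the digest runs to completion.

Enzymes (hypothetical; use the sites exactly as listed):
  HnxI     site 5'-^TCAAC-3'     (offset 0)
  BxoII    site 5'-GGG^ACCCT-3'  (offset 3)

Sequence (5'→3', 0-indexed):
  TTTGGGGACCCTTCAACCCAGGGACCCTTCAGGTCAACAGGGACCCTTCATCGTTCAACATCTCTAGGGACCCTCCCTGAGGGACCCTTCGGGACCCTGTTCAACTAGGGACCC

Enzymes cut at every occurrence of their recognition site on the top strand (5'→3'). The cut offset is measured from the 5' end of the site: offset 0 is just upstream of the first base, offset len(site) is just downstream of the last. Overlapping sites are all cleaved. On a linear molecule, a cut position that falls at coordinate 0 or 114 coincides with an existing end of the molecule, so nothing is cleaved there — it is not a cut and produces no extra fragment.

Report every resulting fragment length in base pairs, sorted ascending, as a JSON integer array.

[5,7,7,9,10,10,11,12,14,14,15]

Scan for sites:
  HnxI (TCAAC, off=0): starts [12, 33, 54, 100] → cuts [12, 33, 54, 100]
  BxoII (GGGACCCT, off=3): starts [4, 20, 39, 66, 80, 90] → cuts [7, 23, 42, 69, 83, 93]

All cut coordinates (distinct, sorted): [7, 12, 23, 33, 42, 54, 69, 83, 93, 100]

Fragment lengths:
  [0,7): 7 bp
  [7,12): 5 bp
  [12,23): 11 bp
  [23,33): 10 bp
  [33,42): 9 bp
  [42,54): 12 bp
  [54,69): 15 bp
  [69,83): 14 bp
  [83,93): 10 bp
  [93,100): 7 bp
  [100,114): 14 bp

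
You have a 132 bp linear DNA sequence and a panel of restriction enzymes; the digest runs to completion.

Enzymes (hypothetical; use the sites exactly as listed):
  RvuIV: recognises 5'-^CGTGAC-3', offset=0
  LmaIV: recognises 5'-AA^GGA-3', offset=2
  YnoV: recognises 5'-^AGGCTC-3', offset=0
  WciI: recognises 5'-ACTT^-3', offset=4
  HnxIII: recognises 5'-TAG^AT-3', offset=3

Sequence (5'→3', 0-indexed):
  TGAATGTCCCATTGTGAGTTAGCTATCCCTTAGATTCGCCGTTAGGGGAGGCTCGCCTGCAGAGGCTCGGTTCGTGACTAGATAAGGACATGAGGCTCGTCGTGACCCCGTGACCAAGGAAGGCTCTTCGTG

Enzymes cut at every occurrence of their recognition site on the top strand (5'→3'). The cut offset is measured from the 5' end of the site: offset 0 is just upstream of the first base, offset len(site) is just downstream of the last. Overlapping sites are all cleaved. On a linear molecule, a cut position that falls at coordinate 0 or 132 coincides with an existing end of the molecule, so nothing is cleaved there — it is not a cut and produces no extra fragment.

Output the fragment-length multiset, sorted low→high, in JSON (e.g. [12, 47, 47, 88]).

[3,4,7,8,8,9,9,10,12,14,15,33]

Site scan:
  RvuIV CGTGAC/0: at [72, 100, 108] ⇒ [72, 100, 108]
  LmaIV AAGGA/2: at [83, 115] ⇒ [85, 117]
  YnoV AGGCTC/0: at [48, 62, 92, 120] ⇒ [48, 62, 92, 120]
  WciI (ACTT, off=4): no sites
  HnxIII TAGAT/3: at [30, 78] ⇒ [33, 81]

Pooled cuts: [33, 48, 62, 72, 81, 85, 92, 100, 108, 117, 120]

Fragments:
  [0,33): 33 bp
  [33,48): 15 bp
  [48,62): 14 bp
  [62,72): 10 bp
  [72,81): 9 bp
  [81,85): 4 bp
  [85,92): 7 bp
  [92,100): 8 bp
  [100,108): 8 bp
  [108,117): 9 bp
  [117,120): 3 bp
  [120,132): 12 bp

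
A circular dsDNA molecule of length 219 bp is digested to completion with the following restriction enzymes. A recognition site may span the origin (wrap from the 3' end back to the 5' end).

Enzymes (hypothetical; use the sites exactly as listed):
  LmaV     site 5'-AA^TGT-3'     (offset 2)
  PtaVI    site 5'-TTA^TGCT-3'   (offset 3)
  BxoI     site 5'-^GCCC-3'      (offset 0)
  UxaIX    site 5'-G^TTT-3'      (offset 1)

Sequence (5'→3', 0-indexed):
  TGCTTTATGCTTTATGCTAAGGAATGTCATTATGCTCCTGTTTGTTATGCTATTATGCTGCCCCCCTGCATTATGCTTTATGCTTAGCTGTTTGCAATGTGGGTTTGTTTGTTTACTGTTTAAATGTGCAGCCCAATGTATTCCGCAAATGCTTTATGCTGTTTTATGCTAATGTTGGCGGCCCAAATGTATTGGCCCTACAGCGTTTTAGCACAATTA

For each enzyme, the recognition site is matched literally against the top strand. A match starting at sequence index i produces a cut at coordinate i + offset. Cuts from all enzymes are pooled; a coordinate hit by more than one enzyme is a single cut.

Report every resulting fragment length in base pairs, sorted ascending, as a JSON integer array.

Per-enzyme occurrences:
  LmaV AATGT/2: at [22, 95, 122, 134, 170, 185] ⇒ [24, 97, 124, 136, 172, 187]
  PtaVI TTATGCT/3: at [4, 11, 29, 44, 52, 70, 77, 153, 163, 216] ⇒ [0, 7, 14, 32, 47, 55, 73, 80, 156, 166]
  BxoI GCCC/0: at [59, 130, 180, 194] ⇒ [59, 130, 180, 194]
  UxaIX GTTT/1: at [39, 89, 102, 106, 110, 117, 160, 204] ⇒ [40, 90, 103, 107, 111, 118, 161, 205]

All cut coordinates (distinct, sorted): [0, 7, 14, 24, 32, 40, 47, 55, 59, 73, 80, 90, 97, 103, 107, 111, 118, 124, 130, 136, 156, 161, 166, 172, 180, 187, 194, 205]

Fragments:
  0→7: 7 bp
  7→14: 7 bp
  14→24: 10 bp
  24→32: 8 bp
  32→40: 8 bp
  40→47: 7 bp
  47→55: 8 bp
  55→59: 4 bp
  59→73: 14 bp
  73→80: 7 bp
  80→90: 10 bp
  90→97: 7 bp
  97→103: 6 bp
  103→107: 4 bp
  107→111: 4 bp
  111→118: 7 bp
  118→124: 6 bp
  124→130: 6 bp
  130→136: 6 bp
  136→156: 20 bp
  156→161: 5 bp
  161→166: 5 bp
  166→172: 6 bp
  172→180: 8 bp
  180→187: 7 bp
  187→194: 7 bp
  194→205: 11 bp
  205→0 (wrap): 219-205+0 = 14 bp

[4,4,4,5,5,6,6,6,6,6,7,7,7,7,7,7,7,7,8,8,8,8,10,10,11,14,14,20]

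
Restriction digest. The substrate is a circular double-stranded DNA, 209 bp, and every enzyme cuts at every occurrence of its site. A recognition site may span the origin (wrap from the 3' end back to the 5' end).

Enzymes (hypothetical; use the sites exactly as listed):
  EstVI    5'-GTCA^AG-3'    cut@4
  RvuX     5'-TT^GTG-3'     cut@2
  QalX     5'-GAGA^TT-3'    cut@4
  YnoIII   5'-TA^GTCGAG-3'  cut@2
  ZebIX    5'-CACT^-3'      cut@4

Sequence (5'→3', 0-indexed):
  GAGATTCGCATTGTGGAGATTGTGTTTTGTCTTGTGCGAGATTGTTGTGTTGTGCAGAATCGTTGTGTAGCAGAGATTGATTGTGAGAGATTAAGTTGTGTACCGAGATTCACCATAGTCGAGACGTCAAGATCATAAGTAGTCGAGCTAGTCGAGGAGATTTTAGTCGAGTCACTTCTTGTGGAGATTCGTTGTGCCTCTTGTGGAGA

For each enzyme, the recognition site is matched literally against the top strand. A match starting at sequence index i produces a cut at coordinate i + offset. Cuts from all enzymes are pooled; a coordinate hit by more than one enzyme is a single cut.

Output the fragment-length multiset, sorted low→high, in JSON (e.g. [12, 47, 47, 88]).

[2,4,5,5,5,6,6,7,7,7,8,8,8,9,9,9,10,11,11,11,12,12,12,12,13]

Per-enzyme occurrences:
  EstVI GTCAAG/4: at [125] ⇒ [129]
  RvuX TTGTG/2: at [10, 19, 31, 44, 49, 62, 80, 95, 178, 191, 200] ⇒ [12, 21, 33, 46, 51, 64, 82, 97, 180, 193, 202]
  QalX GAGATT/4: at [0, 15, 37, 72, 86, 104, 156, 183] ⇒ [4, 19, 41, 76, 90, 108, 160, 187]
  YnoIII TAGTCGAG/2: at [115, 139, 148, 163] ⇒ [117, 141, 150, 165]
  ZebIX CACT/4: at [172] ⇒ [176]

All cut coordinates (distinct, sorted): [4, 12, 19, 21, 33, 41, 46, 51, 64, 76, 82, 90, 97, 108, 117, 129, 141, 150, 160, 165, 176, 180, 187, 193, 202]

Fragment lengths:
  4→12: 8 bp
  12→19: 7 bp
  19→21: 2 bp
  21→33: 12 bp
  33→41: 8 bp
  41→46: 5 bp
  46→51: 5 bp
  51→64: 13 bp
  64→76: 12 bp
  76→82: 6 bp
  82→90: 8 bp
  90→97: 7 bp
  97→108: 11 bp
  108→117: 9 bp
  117→129: 12 bp
  129→141: 12 bp
  141→150: 9 bp
  150→160: 10 bp
  160→165: 5 bp
  165→176: 11 bp
  176→180: 4 bp
  180→187: 7 bp
  187→193: 6 bp
  193→202: 9 bp
  202→4 (wrap): 209-202+4 = 11 bp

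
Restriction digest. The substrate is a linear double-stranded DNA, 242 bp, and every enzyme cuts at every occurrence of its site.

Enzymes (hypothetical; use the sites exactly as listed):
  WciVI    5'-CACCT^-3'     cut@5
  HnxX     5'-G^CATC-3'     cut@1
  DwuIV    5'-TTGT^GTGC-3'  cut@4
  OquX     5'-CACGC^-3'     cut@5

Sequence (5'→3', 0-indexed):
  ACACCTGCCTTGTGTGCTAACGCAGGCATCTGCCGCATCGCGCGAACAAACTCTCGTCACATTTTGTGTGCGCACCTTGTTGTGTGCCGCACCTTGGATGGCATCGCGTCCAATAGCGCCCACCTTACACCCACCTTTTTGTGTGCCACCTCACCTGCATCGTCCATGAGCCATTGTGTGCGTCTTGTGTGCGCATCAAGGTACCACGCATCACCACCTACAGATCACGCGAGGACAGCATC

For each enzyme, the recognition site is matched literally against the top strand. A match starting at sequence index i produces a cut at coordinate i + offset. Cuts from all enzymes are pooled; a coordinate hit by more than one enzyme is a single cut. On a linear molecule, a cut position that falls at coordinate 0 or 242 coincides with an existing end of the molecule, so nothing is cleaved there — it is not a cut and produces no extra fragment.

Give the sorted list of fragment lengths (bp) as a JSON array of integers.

[1,1,4,5,5,6,6,6,7,7,8,9,9,10,10,11,11,11,11,13,15,20,24,32]

Per-enzyme occurrences:
  WciVI (CACCT, off=5): starts [1, 72, 89, 120, 131, 146, 151, 214] → cuts [6, 77, 94, 125, 136, 151, 156, 219]
  HnxX (GCATC, off=1): starts [25, 34, 100, 156, 192, 207, 237] → cuts [26, 35, 101, 157, 193, 208, 238]
  DwuIV (TTGTGTGC, off=4): starts [9, 63, 79, 138, 173, 184] → cuts [13, 67, 83, 142, 177, 188]
  OquX (CACGC, off=5): starts [204, 225] → cuts [209, 230]

Pooled cuts: [6, 13, 26, 35, 67, 77, 83, 94, 101, 125, 136, 142, 151, 156, 157, 177, 188, 193, 208, 209, 219, 230, 238]

Fragment lengths:
  [0,6): 6 bp
  [6,13): 7 bp
  [13,26): 13 bp
  [26,35): 9 bp
  [35,67): 32 bp
  [67,77): 10 bp
  [77,83): 6 bp
  [83,94): 11 bp
  [94,101): 7 bp
  [101,125): 24 bp
  [125,136): 11 bp
  [136,142): 6 bp
  [142,151): 9 bp
  [151,156): 5 bp
  [156,157): 1 bp
  [157,177): 20 bp
  [177,188): 11 bp
  [188,193): 5 bp
  [193,208): 15 bp
  [208,209): 1 bp
  [209,219): 10 bp
  [219,230): 11 bp
  [230,238): 8 bp
  [238,242): 4 bp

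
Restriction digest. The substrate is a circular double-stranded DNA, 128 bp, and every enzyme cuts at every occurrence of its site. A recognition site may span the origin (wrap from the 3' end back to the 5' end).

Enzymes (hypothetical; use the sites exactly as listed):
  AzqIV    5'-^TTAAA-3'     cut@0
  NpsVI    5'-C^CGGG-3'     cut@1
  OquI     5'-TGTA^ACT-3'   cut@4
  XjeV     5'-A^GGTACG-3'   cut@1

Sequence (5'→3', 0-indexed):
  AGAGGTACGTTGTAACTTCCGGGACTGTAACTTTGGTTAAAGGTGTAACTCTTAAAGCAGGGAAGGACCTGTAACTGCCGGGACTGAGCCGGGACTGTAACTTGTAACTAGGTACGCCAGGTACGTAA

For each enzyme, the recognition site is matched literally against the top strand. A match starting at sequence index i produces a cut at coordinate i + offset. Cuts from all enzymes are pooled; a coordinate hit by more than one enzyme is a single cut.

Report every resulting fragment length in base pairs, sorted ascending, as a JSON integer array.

Site scan:
  AzqIV TTAAA/0: at [36, 51] ⇒ [36, 51]
  NpsVI CCGGG/1: at [18, 77, 88] ⇒ [19, 78, 89]
  OquI TGTAACT/4: at [10, 25, 43, 69, 95, 102] ⇒ [14, 29, 47, 73, 99, 106]
  XjeV AGGTACG/1: at [2, 109, 118] ⇒ [3, 110, 119]

All cut coordinates (distinct, sorted): [3, 14, 19, 29, 36, 47, 51, 73, 78, 89, 99, 106, 110, 119]

Fragments:
  3→14: 11 bp
  14→19: 5 bp
  19→29: 10 bp
  29→36: 7 bp
  36→47: 11 bp
  47→51: 4 bp
  51→73: 22 bp
  73→78: 5 bp
  78→89: 11 bp
  89→99: 10 bp
  99→106: 7 bp
  106→110: 4 bp
  110→119: 9 bp
  119→3 (wrap): 128-119+3 = 12 bp

[4,4,5,5,7,7,9,10,10,11,11,11,12,22]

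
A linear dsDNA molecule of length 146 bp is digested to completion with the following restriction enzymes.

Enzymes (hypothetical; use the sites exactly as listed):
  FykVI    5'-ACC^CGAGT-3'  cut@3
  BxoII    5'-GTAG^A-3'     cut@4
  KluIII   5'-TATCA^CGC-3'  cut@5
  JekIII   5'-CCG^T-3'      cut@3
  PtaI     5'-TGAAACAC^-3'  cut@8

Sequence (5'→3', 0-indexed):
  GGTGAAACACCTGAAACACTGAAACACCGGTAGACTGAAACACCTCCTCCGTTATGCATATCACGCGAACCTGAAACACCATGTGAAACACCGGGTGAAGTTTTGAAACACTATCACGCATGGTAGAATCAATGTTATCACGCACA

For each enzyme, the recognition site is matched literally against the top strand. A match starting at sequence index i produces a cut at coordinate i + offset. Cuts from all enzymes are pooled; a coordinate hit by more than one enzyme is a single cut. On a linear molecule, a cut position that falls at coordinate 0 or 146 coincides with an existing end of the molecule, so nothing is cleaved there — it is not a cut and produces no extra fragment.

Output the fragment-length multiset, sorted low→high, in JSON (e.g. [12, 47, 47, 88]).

[5,6,6,8,8,9,10,10,10,12,12,14,16,20]

Site scan:
  FykVI (ACCCGAGT, off=3): no sites
  BxoII (GTAGA, off=4): starts [29, 122] → cuts [33, 126]
  KluIII (TATCACGC, off=5): starts [58, 111, 135] → cuts [63, 116, 140]
  JekIII (CCGT, off=3): starts [48] → cuts [51]
  PtaI (TGAAACAC, off=8): starts [2, 11, 19, 35, 71, 83, 103] → cuts [10, 19, 27, 43, 79, 91, 111]

All cut coordinates (distinct, sorted): [10, 19, 27, 33, 43, 51, 63, 79, 91, 111, 116, 126, 140]

Fragments:
  [0,10): 10 bp
  [10,19): 9 bp
  [19,27): 8 bp
  [27,33): 6 bp
  [33,43): 10 bp
  [43,51): 8 bp
  [51,63): 12 bp
  [63,79): 16 bp
  [79,91): 12 bp
  [91,111): 20 bp
  [111,116): 5 bp
  [116,126): 10 bp
  [126,140): 14 bp
  [140,146): 6 bp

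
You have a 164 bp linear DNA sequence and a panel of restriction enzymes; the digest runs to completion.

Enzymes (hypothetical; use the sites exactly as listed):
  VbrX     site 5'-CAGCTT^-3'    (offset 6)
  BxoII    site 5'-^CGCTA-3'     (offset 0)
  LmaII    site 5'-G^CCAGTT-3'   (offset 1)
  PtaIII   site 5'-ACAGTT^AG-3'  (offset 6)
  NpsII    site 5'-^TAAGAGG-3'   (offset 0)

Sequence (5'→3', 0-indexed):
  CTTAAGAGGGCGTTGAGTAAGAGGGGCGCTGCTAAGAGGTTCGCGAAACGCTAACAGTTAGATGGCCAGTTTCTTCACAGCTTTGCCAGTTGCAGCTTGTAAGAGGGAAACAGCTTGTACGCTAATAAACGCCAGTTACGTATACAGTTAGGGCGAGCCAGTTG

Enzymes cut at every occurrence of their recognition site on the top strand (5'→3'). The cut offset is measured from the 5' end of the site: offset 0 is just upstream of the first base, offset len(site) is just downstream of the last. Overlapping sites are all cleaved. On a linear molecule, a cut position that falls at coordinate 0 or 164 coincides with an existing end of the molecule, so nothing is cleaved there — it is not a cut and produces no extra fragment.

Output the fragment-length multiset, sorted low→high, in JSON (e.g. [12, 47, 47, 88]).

[1,2,2,3,6,7,8,11,12,13,15,15,16,17,18,18]

Site scan:
  VbrX CAGCTT/6: at [77, 92, 110] ⇒ [83, 98, 116]
  BxoII CGCTA/0: at [48, 119] ⇒ [48, 119]
  LmaII GCCAGTT/1: at [64, 84, 130, 156] ⇒ [65, 85, 131, 157]
  PtaIII ACAGTTAG/6: at [53, 143] ⇒ [59, 149]
  NpsII TAAGAGG/0: at [2, 17, 32, 99] ⇒ [2, 17, 32, 99]

All cut coordinates (distinct, sorted): [2, 17, 32, 48, 59, 65, 83, 85, 98, 99, 116, 119, 131, 149, 157]

Fragments:
  [0,2): 2 bp
  [2,17): 15 bp
  [17,32): 15 bp
  [32,48): 16 bp
  [48,59): 11 bp
  [59,65): 6 bp
  [65,83): 18 bp
  [83,85): 2 bp
  [85,98): 13 bp
  [98,99): 1 bp
  [99,116): 17 bp
  [116,119): 3 bp
  [119,131): 12 bp
  [131,149): 18 bp
  [149,157): 8 bp
  [157,164): 7 bp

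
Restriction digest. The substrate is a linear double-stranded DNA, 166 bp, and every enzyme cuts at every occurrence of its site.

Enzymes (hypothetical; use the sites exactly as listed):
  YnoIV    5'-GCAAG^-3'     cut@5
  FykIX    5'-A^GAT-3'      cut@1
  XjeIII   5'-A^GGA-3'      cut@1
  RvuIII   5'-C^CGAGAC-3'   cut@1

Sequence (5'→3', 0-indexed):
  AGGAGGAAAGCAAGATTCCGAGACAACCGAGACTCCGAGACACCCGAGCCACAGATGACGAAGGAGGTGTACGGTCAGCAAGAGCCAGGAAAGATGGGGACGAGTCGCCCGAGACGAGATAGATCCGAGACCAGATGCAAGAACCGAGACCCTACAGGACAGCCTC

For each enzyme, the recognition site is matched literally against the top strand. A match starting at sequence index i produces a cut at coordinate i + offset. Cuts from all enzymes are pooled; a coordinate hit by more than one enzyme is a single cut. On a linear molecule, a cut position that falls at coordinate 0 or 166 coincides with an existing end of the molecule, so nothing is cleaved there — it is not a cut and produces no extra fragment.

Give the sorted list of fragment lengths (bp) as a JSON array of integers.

[1,1,3,3,4,4,4,5,5,8,8,8,8,9,9,9,10,12,17,18,20]

Site scan:
  YnoIV (GCAAG, off=5): starts [9, 77, 136] → cuts [14, 82, 141]
  FykIX (AGAT, off=1): starts [12, 52, 91, 116, 120, 132] → cuts [13, 53, 92, 117, 121, 133]
  XjeIII (AGGA, off=1): starts [0, 3, 61, 86, 155] → cuts [1, 4, 62, 87, 156]
  RvuIII (CCGAGAC, off=1): starts [17, 26, 34, 108, 124, 143] → cuts [18, 27, 35, 109, 125, 144]

Pooled cuts: [1, 4, 13, 14, 18, 27, 35, 53, 62, 82, 87, 92, 109, 117, 121, 125, 133, 141, 144, 156]

Fragments:
  [0,1): 1 bp
  [1,4): 3 bp
  [4,13): 9 bp
  [13,14): 1 bp
  [14,18): 4 bp
  [18,27): 9 bp
  [27,35): 8 bp
  [35,53): 18 bp
  [53,62): 9 bp
  [62,82): 20 bp
  [82,87): 5 bp
  [87,92): 5 bp
  [92,109): 17 bp
  [109,117): 8 bp
  [117,121): 4 bp
  [121,125): 4 bp
  [125,133): 8 bp
  [133,141): 8 bp
  [141,144): 3 bp
  [144,156): 12 bp
  [156,166): 10 bp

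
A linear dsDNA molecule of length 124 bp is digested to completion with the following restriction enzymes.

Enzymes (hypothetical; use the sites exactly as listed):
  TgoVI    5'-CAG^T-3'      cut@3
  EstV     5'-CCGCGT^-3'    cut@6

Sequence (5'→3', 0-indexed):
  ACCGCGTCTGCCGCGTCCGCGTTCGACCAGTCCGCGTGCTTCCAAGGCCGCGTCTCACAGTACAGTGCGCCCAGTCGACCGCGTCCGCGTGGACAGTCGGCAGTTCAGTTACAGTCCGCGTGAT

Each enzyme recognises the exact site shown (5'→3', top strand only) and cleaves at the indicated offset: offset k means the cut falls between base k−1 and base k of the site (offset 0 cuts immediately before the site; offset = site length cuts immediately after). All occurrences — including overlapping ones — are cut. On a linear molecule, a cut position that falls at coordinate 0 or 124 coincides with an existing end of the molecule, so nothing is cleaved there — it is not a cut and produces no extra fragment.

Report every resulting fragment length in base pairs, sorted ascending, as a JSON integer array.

[3,5,5,6,6,6,6,7,7,7,7,7,8,9,9,10,16]

Site scan:
  TgoVI CAGT/3: at [27, 57, 62, 71, 93, 100, 105, 111] ⇒ [30, 60, 65, 74, 96, 103, 108, 114]
  EstV CCGCGT/6: at [1, 10, 16, 31, 47, 78, 84, 115] ⇒ [7, 16, 22, 37, 53, 84, 90, 121]

Pooled cuts: [7, 16, 22, 30, 37, 53, 60, 65, 74, 84, 90, 96, 103, 108, 114, 121]

Fragments:
  [0,7): 7 bp
  [7,16): 9 bp
  [16,22): 6 bp
  [22,30): 8 bp
  [30,37): 7 bp
  [37,53): 16 bp
  [53,60): 7 bp
  [60,65): 5 bp
  [65,74): 9 bp
  [74,84): 10 bp
  [84,90): 6 bp
  [90,96): 6 bp
  [96,103): 7 bp
  [103,108): 5 bp
  [108,114): 6 bp
  [114,121): 7 bp
  [121,124): 3 bp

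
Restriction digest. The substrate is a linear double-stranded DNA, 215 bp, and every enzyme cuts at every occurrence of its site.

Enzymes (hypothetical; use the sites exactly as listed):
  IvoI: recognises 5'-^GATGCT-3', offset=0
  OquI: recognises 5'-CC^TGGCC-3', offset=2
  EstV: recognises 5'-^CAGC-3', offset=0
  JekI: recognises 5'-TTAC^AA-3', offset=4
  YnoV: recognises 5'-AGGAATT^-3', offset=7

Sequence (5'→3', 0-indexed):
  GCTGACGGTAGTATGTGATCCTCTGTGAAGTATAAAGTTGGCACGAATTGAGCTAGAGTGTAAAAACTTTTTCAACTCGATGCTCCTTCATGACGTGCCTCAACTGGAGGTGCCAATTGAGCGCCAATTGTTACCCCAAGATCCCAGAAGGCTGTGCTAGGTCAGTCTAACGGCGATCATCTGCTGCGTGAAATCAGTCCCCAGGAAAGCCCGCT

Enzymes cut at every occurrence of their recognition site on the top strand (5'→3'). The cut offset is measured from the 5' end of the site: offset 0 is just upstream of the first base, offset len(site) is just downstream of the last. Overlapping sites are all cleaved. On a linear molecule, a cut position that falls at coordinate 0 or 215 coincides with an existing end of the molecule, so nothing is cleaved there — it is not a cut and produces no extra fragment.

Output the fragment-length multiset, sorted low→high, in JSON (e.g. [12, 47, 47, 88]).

[78,137]

Scan for sites:
  IvoI (GATGCT, off=0): starts [78] → cuts [78]
  OquI (CCTGGCC, off=2): no sites
  EstV (CAGC, off=0): no sites
  JekI (TTACAA, off=4): no sites
  YnoV (AGGAATT, off=7): no sites

All cut coordinates (distinct, sorted): [78]

Fragments:
  [0,78): 78 bp
  [78,215): 137 bp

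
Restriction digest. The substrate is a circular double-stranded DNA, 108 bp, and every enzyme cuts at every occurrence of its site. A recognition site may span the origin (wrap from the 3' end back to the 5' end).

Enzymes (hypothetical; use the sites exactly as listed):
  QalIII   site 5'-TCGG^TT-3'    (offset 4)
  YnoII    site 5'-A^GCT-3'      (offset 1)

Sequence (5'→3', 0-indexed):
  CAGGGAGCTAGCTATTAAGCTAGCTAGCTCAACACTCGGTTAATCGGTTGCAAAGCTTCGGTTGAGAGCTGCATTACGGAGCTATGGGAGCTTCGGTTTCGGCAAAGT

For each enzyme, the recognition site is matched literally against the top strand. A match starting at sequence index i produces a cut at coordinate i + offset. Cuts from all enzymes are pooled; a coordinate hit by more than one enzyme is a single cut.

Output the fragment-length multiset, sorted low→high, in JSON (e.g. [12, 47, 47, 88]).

[4,4,4,6,7,7,7,8,8,9,13,13,18]

Per-enzyme occurrences:
  QalIII TCGGTT/4: at [35, 43, 57, 92] ⇒ [39, 47, 61, 96]
  YnoII AGCT/1: at [5, 9, 17, 21, 25, 53, 66, 79, 88] ⇒ [6, 10, 18, 22, 26, 54, 67, 80, 89]

Pooled cuts: [6, 10, 18, 22, 26, 39, 47, 54, 61, 67, 80, 89, 96]

Fragments:
  6→10: 4 bp
  10→18: 8 bp
  18→22: 4 bp
  22→26: 4 bp
  26→39: 13 bp
  39→47: 8 bp
  47→54: 7 bp
  54→61: 7 bp
  61→67: 6 bp
  67→80: 13 bp
  80→89: 9 bp
  89→96: 7 bp
  96→6 (wrap): 108-96+6 = 18 bp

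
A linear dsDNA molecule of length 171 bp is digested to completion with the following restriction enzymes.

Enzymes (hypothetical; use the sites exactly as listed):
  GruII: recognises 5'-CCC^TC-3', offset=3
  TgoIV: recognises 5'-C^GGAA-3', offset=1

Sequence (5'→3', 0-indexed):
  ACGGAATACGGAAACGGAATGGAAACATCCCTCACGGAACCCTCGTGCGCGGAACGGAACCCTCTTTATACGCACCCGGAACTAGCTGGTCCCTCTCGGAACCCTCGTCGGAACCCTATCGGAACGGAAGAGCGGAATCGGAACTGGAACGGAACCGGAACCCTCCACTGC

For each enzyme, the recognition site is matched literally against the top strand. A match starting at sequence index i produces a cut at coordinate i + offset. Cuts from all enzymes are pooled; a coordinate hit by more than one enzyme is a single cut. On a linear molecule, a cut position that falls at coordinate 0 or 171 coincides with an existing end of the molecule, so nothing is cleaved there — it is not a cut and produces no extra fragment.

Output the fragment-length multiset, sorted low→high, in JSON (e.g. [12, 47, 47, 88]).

[2,4,4,5,5,5,6,6,6,7,7,7,7,7,8,8,8,11,11,15,16,16]

Scan for sites:
  GruII (CCCTC, off=3): starts [28, 39, 59, 90, 101, 160] → cuts [31, 42, 62, 93, 104, 163]
  TgoIV (CGGAA, off=1): starts [1, 8, 14, 34, 49, 54, 76, 96, 108, 119, 124, 132, 138, 149, 155] → cuts [2, 9, 15, 35, 50, 55, 77, 97, 109, 120, 125, 133, 139, 150, 156]

All cut coordinates (distinct, sorted): [2, 9, 15, 31, 35, 42, 50, 55, 62, 77, 93, 97, 104, 109, 120, 125, 133, 139, 150, 156, 163]

Fragment lengths:
  [0,2): 2 bp
  [2,9): 7 bp
  [9,15): 6 bp
  [15,31): 16 bp
  [31,35): 4 bp
  [35,42): 7 bp
  [42,50): 8 bp
  [50,55): 5 bp
  [55,62): 7 bp
  [62,77): 15 bp
  [77,93): 16 bp
  [93,97): 4 bp
  [97,104): 7 bp
  [104,109): 5 bp
  [109,120): 11 bp
  [120,125): 5 bp
  [125,133): 8 bp
  [133,139): 6 bp
  [139,150): 11 bp
  [150,156): 6 bp
  [156,163): 7 bp
  [163,171): 8 bp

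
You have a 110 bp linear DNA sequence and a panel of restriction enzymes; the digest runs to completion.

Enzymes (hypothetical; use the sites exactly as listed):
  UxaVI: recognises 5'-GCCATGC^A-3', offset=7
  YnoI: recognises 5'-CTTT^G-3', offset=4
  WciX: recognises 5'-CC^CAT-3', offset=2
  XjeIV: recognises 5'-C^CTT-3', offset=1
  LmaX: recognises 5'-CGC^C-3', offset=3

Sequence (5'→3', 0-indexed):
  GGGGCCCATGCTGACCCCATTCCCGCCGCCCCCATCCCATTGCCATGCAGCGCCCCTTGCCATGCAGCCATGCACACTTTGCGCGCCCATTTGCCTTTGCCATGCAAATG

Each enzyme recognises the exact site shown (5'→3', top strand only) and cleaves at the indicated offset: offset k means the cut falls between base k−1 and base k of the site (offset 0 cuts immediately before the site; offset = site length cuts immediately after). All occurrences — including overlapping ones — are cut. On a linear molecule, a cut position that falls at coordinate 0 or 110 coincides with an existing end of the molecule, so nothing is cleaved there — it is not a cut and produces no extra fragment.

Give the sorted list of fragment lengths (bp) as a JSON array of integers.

[1,2,3,3,4,5,5,5,6,6,7,7,7,8,9,10,11,11]

Per-enzyme occurrences:
  UxaVI (GCCATGCA, off=7): starts [41, 58, 66, 98] → cuts [48, 65, 73, 105]
  YnoI (CTTTG, off=4): starts [76, 94] → cuts [80, 98]
  WciX (CCCAT, off=2): starts [4, 15, 30, 35, 85] → cuts [6, 17, 32, 37, 87]
  XjeIV (CCTT, off=1): starts [54, 93] → cuts [55, 94]
  LmaX (CGCC, off=3): starts [23, 26, 50, 83] → cuts [26, 29, 53, 86]

Pooled cuts: [6, 17, 26, 29, 32, 37, 48, 53, 55, 65, 73, 80, 86, 87, 94, 98, 105]

Fragments:
  [0,6): 6 bp
  [6,17): 11 bp
  [17,26): 9 bp
  [26,29): 3 bp
  [29,32): 3 bp
  [32,37): 5 bp
  [37,48): 11 bp
  [48,53): 5 bp
  [53,55): 2 bp
  [55,65): 10 bp
  [65,73): 8 bp
  [73,80): 7 bp
  [80,86): 6 bp
  [86,87): 1 bp
  [87,94): 7 bp
  [94,98): 4 bp
  [98,105): 7 bp
  [105,110): 5 bp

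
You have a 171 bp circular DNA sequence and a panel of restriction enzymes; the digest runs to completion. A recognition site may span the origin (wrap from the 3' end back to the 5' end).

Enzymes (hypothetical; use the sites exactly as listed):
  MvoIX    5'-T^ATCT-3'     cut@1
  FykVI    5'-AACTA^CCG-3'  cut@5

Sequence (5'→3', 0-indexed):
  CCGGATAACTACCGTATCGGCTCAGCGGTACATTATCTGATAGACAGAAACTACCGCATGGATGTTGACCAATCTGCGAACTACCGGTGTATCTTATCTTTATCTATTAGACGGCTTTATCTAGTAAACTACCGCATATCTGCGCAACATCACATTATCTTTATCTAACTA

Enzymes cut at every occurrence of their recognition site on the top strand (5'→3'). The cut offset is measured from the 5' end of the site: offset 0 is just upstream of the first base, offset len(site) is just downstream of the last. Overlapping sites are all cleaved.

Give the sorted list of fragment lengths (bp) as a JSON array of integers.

Site scan:
  MvoIX (TATCT, off=1): starts [33, 89, 94, 100, 117, 136, 155, 161] → cuts [34, 90, 95, 101, 118, 137, 156, 162]
  FykVI (AACTACCG, off=5): starts [6, 48, 78, 126, 166] → cuts [0, 11, 53, 83, 131]

Pooled cuts: [0, 11, 34, 53, 83, 90, 95, 101, 118, 131, 137, 156, 162]

Fragment lengths:
  0→11: 11 bp
  11→34: 23 bp
  34→53: 19 bp
  53→83: 30 bp
  83→90: 7 bp
  90→95: 5 bp
  95→101: 6 bp
  101→118: 17 bp
  118→131: 13 bp
  131→137: 6 bp
  137→156: 19 bp
  156→162: 6 bp
  162→0 (wrap): 171-162+0 = 9 bp

[5,6,6,6,7,9,11,13,17,19,19,23,30]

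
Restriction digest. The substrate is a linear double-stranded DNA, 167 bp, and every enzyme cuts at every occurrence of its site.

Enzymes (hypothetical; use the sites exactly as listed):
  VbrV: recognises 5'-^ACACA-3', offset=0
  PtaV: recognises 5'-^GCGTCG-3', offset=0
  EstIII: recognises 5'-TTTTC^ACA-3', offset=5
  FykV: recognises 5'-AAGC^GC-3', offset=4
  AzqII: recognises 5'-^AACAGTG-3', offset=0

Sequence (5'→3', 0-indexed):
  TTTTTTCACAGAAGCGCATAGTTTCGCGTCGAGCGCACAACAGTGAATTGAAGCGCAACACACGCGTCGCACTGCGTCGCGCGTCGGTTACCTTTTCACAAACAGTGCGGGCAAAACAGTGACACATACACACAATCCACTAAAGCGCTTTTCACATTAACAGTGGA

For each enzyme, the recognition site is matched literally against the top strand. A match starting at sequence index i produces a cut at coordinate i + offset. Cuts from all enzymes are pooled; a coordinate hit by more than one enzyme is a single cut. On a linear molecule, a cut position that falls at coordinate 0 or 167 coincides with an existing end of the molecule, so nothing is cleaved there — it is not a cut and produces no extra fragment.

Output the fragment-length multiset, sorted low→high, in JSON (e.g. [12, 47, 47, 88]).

[2,3,3,5,6,6,7,7,7,7,8,9,10,10,13,14,16,17,17]

Per-enzyme occurrences:
  VbrV (ACACA, off=0): starts [57, 121, 127, 129] → cuts [57, 121, 127, 129]
  PtaV (GCGTCG, off=0): starts [25, 63, 73, 80] → cuts [25, 63, 73, 80]
  EstIII (TTTTCACA, off=5): starts [2, 92, 148] → cuts [7, 97, 153]
  FykV (AAGCGC, off=4): starts [11, 50, 142] → cuts [15, 54, 146]
  AzqII (AACAGTG, off=0): starts [38, 100, 114, 158] → cuts [38, 100, 114, 158]

All cut coordinates (distinct, sorted): [7, 15, 25, 38, 54, 57, 63, 73, 80, 97, 100, 114, 121, 127, 129, 146, 153, 158]

Fragment lengths:
  [0,7): 7 bp
  [7,15): 8 bp
  [15,25): 10 bp
  [25,38): 13 bp
  [38,54): 16 bp
  [54,57): 3 bp
  [57,63): 6 bp
  [63,73): 10 bp
  [73,80): 7 bp
  [80,97): 17 bp
  [97,100): 3 bp
  [100,114): 14 bp
  [114,121): 7 bp
  [121,127): 6 bp
  [127,129): 2 bp
  [129,146): 17 bp
  [146,153): 7 bp
  [153,158): 5 bp
  [158,167): 9 bp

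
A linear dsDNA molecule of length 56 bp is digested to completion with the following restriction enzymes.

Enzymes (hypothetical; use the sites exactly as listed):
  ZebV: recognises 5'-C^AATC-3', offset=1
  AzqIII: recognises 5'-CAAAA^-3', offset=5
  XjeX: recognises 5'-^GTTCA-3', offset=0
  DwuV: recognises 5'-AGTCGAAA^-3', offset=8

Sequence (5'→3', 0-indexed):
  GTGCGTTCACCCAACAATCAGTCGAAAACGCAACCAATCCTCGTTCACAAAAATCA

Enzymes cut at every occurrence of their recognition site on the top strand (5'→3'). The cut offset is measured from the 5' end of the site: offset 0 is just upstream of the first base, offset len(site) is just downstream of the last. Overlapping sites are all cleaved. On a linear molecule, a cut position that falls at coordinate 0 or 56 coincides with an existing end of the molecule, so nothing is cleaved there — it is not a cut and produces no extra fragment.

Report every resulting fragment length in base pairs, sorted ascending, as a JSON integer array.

Scan for sites:
  ZebV (CAATC, off=1): starts [14, 34] → cuts [15, 35]
  AzqIII (CAAAA, off=5): starts [47] → cuts [52]
  XjeX (GTTCA, off=0): starts [4, 42] → cuts [4, 42]
  DwuV (AGTCGAAA, off=8): starts [19] → cuts [27]

All cut coordinates (distinct, sorted): [4, 15, 27, 35, 42, 52]

Fragment lengths:
  [0,4): 4 bp
  [4,15): 11 bp
  [15,27): 12 bp
  [27,35): 8 bp
  [35,42): 7 bp
  [42,52): 10 bp
  [52,56): 4 bp

[4,4,7,8,10,11,12]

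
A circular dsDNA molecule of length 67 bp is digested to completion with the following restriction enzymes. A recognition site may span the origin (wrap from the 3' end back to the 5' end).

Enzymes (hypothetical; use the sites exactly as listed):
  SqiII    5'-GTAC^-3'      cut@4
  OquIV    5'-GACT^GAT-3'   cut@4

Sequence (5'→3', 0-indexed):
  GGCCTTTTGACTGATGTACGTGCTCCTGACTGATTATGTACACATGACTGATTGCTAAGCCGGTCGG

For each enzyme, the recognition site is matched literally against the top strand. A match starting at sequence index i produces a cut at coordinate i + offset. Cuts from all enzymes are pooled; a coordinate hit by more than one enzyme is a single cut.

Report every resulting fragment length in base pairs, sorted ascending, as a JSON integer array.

Per-enzyme occurrences:
  SqiII (GTAC, off=4): starts [15, 37] → cuts [19, 41]
  OquIV (GACTGAT, off=4): starts [8, 27, 45] → cuts [12, 31, 49]

Pooled cuts: [12, 19, 31, 41, 49]

Fragments:
  12→19: 7 bp
  19→31: 12 bp
  31→41: 10 bp
  41→49: 8 bp
  49→12 (wrap): 67-49+12 = 30 bp

[7,8,10,12,30]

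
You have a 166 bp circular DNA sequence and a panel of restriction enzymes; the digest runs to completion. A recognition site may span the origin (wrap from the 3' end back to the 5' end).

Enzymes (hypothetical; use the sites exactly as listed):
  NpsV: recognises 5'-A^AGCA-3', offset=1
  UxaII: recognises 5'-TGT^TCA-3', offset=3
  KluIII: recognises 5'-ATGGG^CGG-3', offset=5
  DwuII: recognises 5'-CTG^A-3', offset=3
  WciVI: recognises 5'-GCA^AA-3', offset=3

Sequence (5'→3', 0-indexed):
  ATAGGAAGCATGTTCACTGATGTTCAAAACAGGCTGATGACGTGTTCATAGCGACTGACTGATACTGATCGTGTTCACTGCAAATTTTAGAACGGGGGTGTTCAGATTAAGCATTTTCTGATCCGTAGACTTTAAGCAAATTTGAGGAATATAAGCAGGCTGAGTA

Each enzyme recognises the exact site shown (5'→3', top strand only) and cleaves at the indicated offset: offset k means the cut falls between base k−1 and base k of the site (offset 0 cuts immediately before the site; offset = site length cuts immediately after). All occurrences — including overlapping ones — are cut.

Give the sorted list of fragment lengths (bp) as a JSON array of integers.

[4,4,4,6,6,7,7,8,8,9,9,10,11,12,13,14,15,19]

Per-enzyme occurrences:
  NpsV AAGCA/1: at [5, 108, 133, 152] ⇒ [6, 109, 134, 153]
  UxaII TGTTCA/3: at [10, 20, 42, 71, 98] ⇒ [13, 23, 45, 74, 101]
  KluIII (ATGGGCGG, off=5): no sites
  DwuII CTGA/3: at [16, 33, 54, 58, 64, 117, 159] ⇒ [19, 36, 57, 61, 67, 120, 162]
  WciVI GCAAA/3: at [79, 135] ⇒ [82, 138]

All cut coordinates (distinct, sorted): [6, 13, 19, 23, 36, 45, 57, 61, 67, 74, 82, 101, 109, 120, 134, 138, 153, 162]

Fragments:
  6→13: 7 bp
  13→19: 6 bp
  19→23: 4 bp
  23→36: 13 bp
  36→45: 9 bp
  45→57: 12 bp
  57→61: 4 bp
  61→67: 6 bp
  67→74: 7 bp
  74→82: 8 bp
  82→101: 19 bp
  101→109: 8 bp
  109→120: 11 bp
  120→134: 14 bp
  134→138: 4 bp
  138→153: 15 bp
  153→162: 9 bp
  162→6 (wrap): 166-162+6 = 10 bp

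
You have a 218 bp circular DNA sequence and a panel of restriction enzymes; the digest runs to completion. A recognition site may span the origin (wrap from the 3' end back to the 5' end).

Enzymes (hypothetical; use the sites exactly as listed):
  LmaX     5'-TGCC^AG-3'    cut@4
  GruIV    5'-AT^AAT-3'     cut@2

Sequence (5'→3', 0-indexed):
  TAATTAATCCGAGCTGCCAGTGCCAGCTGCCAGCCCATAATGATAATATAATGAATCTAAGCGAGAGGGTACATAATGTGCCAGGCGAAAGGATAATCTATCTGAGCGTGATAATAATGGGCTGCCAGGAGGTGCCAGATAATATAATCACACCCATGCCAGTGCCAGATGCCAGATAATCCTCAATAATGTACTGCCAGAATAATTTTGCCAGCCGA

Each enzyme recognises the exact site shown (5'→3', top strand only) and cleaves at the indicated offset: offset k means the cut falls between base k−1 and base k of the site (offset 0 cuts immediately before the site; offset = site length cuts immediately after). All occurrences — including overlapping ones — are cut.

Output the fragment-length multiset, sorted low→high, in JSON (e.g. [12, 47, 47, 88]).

Scan for sites:
  LmaX (TGCCAG, off=4): starts [14, 20, 27, 78, 122, 132, 156, 162, 169, 194, 208] → cuts [18, 24, 31, 82, 126, 136, 160, 166, 173, 198, 212]
  GruIV (ATAAT, off=2): starts [36, 42, 47, 72, 92, 110, 113, 138, 143, 175, 185, 201, 217] → cuts [1, 38, 44, 49, 74, 94, 112, 115, 140, 145, 177, 187, 203]

All cut coordinates (distinct, sorted): [1, 18, 24, 31, 38, 44, 49, 74, 82, 94, 112, 115, 126, 136, 140, 145, 160, 166, 173, 177, 187, 198, 203, 212]

Fragments:
  1→18: 17 bp
  18→24: 6 bp
  24→31: 7 bp
  31→38: 7 bp
  38→44: 6 bp
  44→49: 5 bp
  49→74: 25 bp
  74→82: 8 bp
  82→94: 12 bp
  94→112: 18 bp
  112→115: 3 bp
  115→126: 11 bp
  126→136: 10 bp
  136→140: 4 bp
  140→145: 5 bp
  145→160: 15 bp
  160→166: 6 bp
  166→173: 7 bp
  173→177: 4 bp
  177→187: 10 bp
  187→198: 11 bp
  198→203: 5 bp
  203→212: 9 bp
  212→1 (wrap): 218-212+1 = 7 bp

[3,4,4,5,5,5,6,6,6,7,7,7,7,8,9,10,10,11,11,12,15,17,18,25]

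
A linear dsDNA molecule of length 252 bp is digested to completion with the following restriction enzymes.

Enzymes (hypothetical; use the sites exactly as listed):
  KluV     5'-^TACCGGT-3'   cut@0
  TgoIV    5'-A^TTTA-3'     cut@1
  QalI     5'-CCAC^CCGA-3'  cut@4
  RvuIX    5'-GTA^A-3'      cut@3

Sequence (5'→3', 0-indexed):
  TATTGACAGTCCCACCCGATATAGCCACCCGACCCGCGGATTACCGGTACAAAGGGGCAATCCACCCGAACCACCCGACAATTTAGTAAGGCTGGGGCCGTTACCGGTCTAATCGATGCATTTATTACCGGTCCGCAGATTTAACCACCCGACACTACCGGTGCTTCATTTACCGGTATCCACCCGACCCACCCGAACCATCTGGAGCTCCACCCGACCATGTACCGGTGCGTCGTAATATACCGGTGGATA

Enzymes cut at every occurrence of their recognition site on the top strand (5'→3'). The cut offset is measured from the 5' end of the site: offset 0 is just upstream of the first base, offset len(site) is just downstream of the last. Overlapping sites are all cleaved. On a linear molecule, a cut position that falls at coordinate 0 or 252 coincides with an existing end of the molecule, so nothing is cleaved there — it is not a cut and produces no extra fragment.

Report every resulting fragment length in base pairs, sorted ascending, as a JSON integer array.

Site scan:
  KluV TACCGGT/0: at [41, 101, 125, 155, 170, 222, 240] ⇒ [41, 101, 125, 155, 170, 222, 240]
  TgoIV ATTTA/1: at [80, 119, 138, 167] ⇒ [81, 120, 139, 168]
  QalI CCACCCGA/4: at [11, 24, 61, 70, 144, 179, 188, 209] ⇒ [15, 28, 65, 74, 148, 183, 192, 213]
  RvuIX GTAA/3: at [85, 234] ⇒ [88, 237]

Pooled cuts: [15, 28, 41, 65, 74, 81, 88, 101, 120, 125, 139, 148, 155, 168, 170, 183, 192, 213, 222, 237, 240]

Fragment lengths:
  [0,15): 15 bp
  [15,28): 13 bp
  [28,41): 13 bp
  [41,65): 24 bp
  [65,74): 9 bp
  [74,81): 7 bp
  [81,88): 7 bp
  [88,101): 13 bp
  [101,120): 19 bp
  [120,125): 5 bp
  [125,139): 14 bp
  [139,148): 9 bp
  [148,155): 7 bp
  [155,168): 13 bp
  [168,170): 2 bp
  [170,183): 13 bp
  [183,192): 9 bp
  [192,213): 21 bp
  [213,222): 9 bp
  [222,237): 15 bp
  [237,240): 3 bp
  [240,252): 12 bp

[2,3,5,7,7,7,9,9,9,9,12,13,13,13,13,13,14,15,15,19,21,24]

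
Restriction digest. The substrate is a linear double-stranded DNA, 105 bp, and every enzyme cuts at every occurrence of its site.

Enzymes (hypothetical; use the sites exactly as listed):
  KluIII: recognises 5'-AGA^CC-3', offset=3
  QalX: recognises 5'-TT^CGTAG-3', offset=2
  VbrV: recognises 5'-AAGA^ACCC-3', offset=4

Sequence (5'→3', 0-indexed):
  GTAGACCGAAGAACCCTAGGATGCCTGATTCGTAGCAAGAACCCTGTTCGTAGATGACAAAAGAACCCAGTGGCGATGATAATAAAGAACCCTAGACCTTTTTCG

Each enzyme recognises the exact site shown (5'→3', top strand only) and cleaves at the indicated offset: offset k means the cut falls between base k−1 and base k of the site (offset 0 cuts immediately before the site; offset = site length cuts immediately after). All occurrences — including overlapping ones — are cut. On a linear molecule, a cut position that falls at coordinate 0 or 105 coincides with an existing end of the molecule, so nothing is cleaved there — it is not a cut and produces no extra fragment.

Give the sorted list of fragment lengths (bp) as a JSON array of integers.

[5,7,8,8,9,10,16,18,24]

Scan for sites:
  KluIII (AGACC, off=3): starts [2, 93] → cuts [5, 96]
  QalX (TTCGTAG, off=2): starts [28, 46] → cuts [30, 48]
  VbrV (AAGAACCC, off=4): starts [8, 36, 60, 84] → cuts [12, 40, 64, 88]

Pooled cuts: [5, 12, 30, 40, 48, 64, 88, 96]

Fragments:
  [0,5): 5 bp
  [5,12): 7 bp
  [12,30): 18 bp
  [30,40): 10 bp
  [40,48): 8 bp
  [48,64): 16 bp
  [64,88): 24 bp
  [88,96): 8 bp
  [96,105): 9 bp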